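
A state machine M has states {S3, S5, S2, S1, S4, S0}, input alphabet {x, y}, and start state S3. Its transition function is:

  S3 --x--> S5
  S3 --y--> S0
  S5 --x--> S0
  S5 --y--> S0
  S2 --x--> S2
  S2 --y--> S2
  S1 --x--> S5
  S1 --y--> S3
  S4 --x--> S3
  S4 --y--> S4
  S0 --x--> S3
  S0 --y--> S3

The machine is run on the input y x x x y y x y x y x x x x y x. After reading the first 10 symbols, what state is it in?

S0

start at S3
read 'y': S3 → S0
read 'x': S0 → S3
read 'x': S3 → S5
read 'x': S5 → S0
read 'y': S0 → S3
read 'y': S3 → S0
read 'x': S0 → S3
read 'y': S3 → S0
read 'x': S0 → S3
read 'y': S3 → S0
After 10 symbols: S0.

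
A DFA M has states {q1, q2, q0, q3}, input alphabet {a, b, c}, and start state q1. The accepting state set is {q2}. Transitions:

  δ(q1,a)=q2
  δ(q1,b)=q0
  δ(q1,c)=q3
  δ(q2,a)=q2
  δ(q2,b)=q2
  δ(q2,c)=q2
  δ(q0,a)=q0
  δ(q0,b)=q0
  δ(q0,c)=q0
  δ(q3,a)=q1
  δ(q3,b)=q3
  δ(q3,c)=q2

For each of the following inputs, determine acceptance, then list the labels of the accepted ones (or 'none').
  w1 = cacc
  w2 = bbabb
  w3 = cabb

w1

w1:
  start at q1
  read 'c': q1 → q3
  read 'a': q3 → q1
  read 'c': q1 → q3
  read 'c': q3 → q2
  end q2, accepted
w2:
  start at q1
  read 'b': q1 → q0
  read 'b': q0 → q0
  read 'a': q0 → q0
  read 'b': q0 → q0
  read 'b': q0 → q0
  end q0, rejected
w3:
  start at q1
  read 'c': q1 → q3
  read 'a': q3 → q1
  read 'b': q1 → q0
  read 'b': q0 → q0
  end q0, rejected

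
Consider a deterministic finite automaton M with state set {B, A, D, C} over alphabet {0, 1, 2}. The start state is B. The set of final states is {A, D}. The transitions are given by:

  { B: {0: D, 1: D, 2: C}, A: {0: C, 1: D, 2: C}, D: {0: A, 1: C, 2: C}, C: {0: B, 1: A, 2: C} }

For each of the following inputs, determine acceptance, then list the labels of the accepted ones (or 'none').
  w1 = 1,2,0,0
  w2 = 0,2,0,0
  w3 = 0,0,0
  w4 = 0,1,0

w1: B → D → C → B → D  → end D, accepted
w2: B → D → C → B → D  → end D, accepted
w3: B → D → A → C  → end C, rejected
w4: B → D → C → B  → end B, rejected

w1, w2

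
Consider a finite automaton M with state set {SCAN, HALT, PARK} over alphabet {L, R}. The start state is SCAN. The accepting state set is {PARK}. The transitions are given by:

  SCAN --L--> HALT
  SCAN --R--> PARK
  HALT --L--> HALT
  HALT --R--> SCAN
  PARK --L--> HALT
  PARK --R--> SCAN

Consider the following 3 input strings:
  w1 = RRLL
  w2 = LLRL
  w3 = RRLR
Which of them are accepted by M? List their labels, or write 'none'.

none

w1: SCAN → PARK → SCAN → HALT → HALT  → end HALT, rejected
w2: SCAN → HALT → HALT → SCAN → HALT  → end HALT, rejected
w3: SCAN → PARK → SCAN → HALT → SCAN  → end SCAN, rejected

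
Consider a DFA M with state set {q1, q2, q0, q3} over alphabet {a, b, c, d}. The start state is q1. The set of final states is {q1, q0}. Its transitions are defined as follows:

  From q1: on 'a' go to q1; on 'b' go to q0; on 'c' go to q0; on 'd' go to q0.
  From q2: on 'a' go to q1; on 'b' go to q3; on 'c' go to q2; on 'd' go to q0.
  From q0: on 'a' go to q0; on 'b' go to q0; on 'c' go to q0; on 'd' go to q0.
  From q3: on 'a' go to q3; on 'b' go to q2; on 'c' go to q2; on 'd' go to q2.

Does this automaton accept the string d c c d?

Trace: q1 -d-> q0 -c-> q0 -c-> q0 -d-> q0
End state q0 is accepting.

Yes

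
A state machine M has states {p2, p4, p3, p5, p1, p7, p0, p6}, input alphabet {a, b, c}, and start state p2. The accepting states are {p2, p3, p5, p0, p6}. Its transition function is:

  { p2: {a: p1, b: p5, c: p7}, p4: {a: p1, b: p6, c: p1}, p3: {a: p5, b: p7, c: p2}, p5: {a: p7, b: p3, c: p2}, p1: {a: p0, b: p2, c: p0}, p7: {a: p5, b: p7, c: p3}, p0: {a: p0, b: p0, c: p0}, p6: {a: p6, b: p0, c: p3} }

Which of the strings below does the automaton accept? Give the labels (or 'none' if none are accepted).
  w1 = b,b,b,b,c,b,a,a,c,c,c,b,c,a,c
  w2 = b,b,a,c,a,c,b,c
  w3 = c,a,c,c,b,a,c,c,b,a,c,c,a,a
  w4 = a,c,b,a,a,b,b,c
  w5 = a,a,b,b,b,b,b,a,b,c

w1: Trace: p2 -b-> p5 -b-> p3 -b-> p7 -b-> p7 -c-> p3 -b-> p7 -a-> p5 -a-> p7 -c-> p3 -c-> p2 -c-> p7 -b-> p7 -c-> p3 -a-> p5 -c-> p2  → end p2, accepted
w2: Trace: p2 -b-> p5 -b-> p3 -a-> p5 -c-> p2 -a-> p1 -c-> p0 -b-> p0 -c-> p0  → end p0, accepted
w3: Trace: p2 -c-> p7 -a-> p5 -c-> p2 -c-> p7 -b-> p7 -a-> p5 -c-> p2 -c-> p7 -b-> p7 -a-> p5 -c-> p2 -c-> p7 -a-> p5 -a-> p7  → end p7, rejected
w4: Trace: p2 -a-> p1 -c-> p0 -b-> p0 -a-> p0 -a-> p0 -b-> p0 -b-> p0 -c-> p0  → end p0, accepted
w5: Trace: p2 -a-> p1 -a-> p0 -b-> p0 -b-> p0 -b-> p0 -b-> p0 -b-> p0 -a-> p0 -b-> p0 -c-> p0  → end p0, accepted

w1, w2, w4, w5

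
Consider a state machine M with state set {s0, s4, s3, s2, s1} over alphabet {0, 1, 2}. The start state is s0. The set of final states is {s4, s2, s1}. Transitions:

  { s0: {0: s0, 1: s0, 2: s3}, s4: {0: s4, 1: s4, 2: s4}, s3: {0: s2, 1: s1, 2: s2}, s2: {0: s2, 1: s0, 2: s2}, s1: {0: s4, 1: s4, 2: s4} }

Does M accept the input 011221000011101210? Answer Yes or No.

Yes

s0 → s0 → s0 → s0 → s3 → s2 → s0 → s0 → s0 → s0 → s0 → s0 → s0 → s0 → s0 → s0 → s3 → s1 → s4
End state s4 is accepting.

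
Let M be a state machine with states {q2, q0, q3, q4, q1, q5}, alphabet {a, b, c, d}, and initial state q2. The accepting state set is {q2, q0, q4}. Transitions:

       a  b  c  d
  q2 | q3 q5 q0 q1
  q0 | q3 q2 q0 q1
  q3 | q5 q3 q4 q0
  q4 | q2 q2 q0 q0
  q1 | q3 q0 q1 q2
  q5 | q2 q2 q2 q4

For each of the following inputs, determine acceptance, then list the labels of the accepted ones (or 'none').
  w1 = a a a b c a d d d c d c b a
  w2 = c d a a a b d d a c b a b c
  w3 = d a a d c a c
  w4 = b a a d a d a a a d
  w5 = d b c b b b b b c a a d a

w2, w3, w5

w1:
  start at q2
  read 'a': q2 → q3
  read 'a': q3 → q5
  read 'a': q5 → q2
  read 'b': q2 → q5
  read 'c': q5 → q2
  read 'a': q2 → q3
  read 'd': q3 → q0
  read 'd': q0 → q1
  read 'd': q1 → q2
  read 'c': q2 → q0
  read 'd': q0 → q1
  read 'c': q1 → q1
  read 'b': q1 → q0
  read 'a': q0 → q3
  end q3, rejected
w2:
  start at q2
  read 'c': q2 → q0
  read 'd': q0 → q1
  read 'a': q1 → q3
  read 'a': q3 → q5
  read 'a': q5 → q2
  read 'b': q2 → q5
  read 'd': q5 → q4
  read 'd': q4 → q0
  read 'a': q0 → q3
  read 'c': q3 → q4
  read 'b': q4 → q2
  read 'a': q2 → q3
  read 'b': q3 → q3
  read 'c': q3 → q4
  end q4, accepted
w3:
  start at q2
  read 'd': q2 → q1
  read 'a': q1 → q3
  read 'a': q3 → q5
  read 'd': q5 → q4
  read 'c': q4 → q0
  read 'a': q0 → q3
  read 'c': q3 → q4
  end q4, accepted
w4:
  start at q2
  read 'b': q2 → q5
  read 'a': q5 → q2
  read 'a': q2 → q3
  read 'd': q3 → q0
  read 'a': q0 → q3
  read 'd': q3 → q0
  read 'a': q0 → q3
  read 'a': q3 → q5
  read 'a': q5 → q2
  read 'd': q2 → q1
  end q1, rejected
w5:
  start at q2
  read 'd': q2 → q1
  read 'b': q1 → q0
  read 'c': q0 → q0
  read 'b': q0 → q2
  read 'b': q2 → q5
  read 'b': q5 → q2
  read 'b': q2 → q5
  read 'b': q5 → q2
  read 'c': q2 → q0
  read 'a': q0 → q3
  read 'a': q3 → q5
  read 'd': q5 → q4
  read 'a': q4 → q2
  end q2, accepted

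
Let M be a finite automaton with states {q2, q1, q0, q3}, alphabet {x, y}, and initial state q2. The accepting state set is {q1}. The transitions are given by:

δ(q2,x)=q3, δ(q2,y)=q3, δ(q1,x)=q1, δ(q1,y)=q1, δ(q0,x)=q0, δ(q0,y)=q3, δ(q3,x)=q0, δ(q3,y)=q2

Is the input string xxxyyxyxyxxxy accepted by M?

q2 → q3 → q0 → q0 → q3 → q2 → q3 → q2 → q3 → q2 → q3 → q0 → q0 → q3
End state q3 is not accepting.

No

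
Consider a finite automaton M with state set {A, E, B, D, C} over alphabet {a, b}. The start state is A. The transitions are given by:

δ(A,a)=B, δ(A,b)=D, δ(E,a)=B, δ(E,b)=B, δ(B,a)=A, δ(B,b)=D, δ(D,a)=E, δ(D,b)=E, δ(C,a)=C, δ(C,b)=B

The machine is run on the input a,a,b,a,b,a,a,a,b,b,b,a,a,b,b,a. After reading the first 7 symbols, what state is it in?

start at A
read 'a': A → B
read 'a': B → A
read 'b': A → D
read 'a': D → E
read 'b': E → B
read 'a': B → A
read 'a': A → B
After 7 symbols: B.

B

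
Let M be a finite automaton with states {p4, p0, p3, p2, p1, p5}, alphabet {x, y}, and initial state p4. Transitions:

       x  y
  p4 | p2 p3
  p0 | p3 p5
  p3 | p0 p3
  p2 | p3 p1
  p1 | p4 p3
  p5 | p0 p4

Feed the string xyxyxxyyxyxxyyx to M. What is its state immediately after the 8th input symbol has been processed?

p4 → p2 → p1 → p4 → p3 → p0 → p3 → p3 → p3
After 8 symbols: p3.

p3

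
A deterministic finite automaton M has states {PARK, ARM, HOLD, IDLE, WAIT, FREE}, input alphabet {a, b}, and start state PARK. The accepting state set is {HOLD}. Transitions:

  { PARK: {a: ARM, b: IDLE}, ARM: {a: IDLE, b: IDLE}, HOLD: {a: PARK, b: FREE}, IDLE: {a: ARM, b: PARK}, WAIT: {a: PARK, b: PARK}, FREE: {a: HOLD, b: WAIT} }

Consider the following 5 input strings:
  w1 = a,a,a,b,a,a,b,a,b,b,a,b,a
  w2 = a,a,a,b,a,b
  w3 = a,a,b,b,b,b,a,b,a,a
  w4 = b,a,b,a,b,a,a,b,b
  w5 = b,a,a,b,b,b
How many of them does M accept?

w1: Trace: PARK -a-> ARM -a-> IDLE -a-> ARM -b-> IDLE -a-> ARM -a-> IDLE -b-> PARK -a-> ARM -b-> IDLE -b-> PARK -a-> ARM -b-> IDLE -a-> ARM  → end ARM, rejected
w2: Trace: PARK -a-> ARM -a-> IDLE -a-> ARM -b-> IDLE -a-> ARM -b-> IDLE  → end IDLE, rejected
w3: Trace: PARK -a-> ARM -a-> IDLE -b-> PARK -b-> IDLE -b-> PARK -b-> IDLE -a-> ARM -b-> IDLE -a-> ARM -a-> IDLE  → end IDLE, rejected
w4: Trace: PARK -b-> IDLE -a-> ARM -b-> IDLE -a-> ARM -b-> IDLE -a-> ARM -a-> IDLE -b-> PARK -b-> IDLE  → end IDLE, rejected
w5: Trace: PARK -b-> IDLE -a-> ARM -a-> IDLE -b-> PARK -b-> IDLE -b-> PARK  → end PARK, rejected

0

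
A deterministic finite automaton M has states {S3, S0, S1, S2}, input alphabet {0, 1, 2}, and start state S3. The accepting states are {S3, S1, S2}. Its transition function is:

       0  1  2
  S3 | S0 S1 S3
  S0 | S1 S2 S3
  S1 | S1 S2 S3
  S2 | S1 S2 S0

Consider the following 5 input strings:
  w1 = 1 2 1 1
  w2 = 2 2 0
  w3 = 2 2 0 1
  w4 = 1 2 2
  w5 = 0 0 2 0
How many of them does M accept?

w1: S3 → S1 → S3 → S1 → S2  → end S2, accepted
w2: S3 → S3 → S3 → S0  → end S0, rejected
w3: S3 → S3 → S3 → S0 → S2  → end S2, accepted
w4: S3 → S1 → S3 → S3  → end S3, accepted
w5: S3 → S0 → S1 → S3 → S0  → end S0, rejected

3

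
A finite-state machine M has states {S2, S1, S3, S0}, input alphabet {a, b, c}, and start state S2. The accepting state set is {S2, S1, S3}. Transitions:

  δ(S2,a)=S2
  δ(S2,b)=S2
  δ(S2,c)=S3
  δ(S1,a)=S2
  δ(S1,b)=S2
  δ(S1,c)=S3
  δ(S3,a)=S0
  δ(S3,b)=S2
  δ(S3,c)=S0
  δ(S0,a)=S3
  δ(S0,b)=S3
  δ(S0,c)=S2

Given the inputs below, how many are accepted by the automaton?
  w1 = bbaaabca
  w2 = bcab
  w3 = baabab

w1: Trace: S2 -b-> S2 -b-> S2 -a-> S2 -a-> S2 -a-> S2 -b-> S2 -c-> S3 -a-> S0  → end S0, rejected
w2: Trace: S2 -b-> S2 -c-> S3 -a-> S0 -b-> S3  → end S3, accepted
w3: Trace: S2 -b-> S2 -a-> S2 -a-> S2 -b-> S2 -a-> S2 -b-> S2  → end S2, accepted

2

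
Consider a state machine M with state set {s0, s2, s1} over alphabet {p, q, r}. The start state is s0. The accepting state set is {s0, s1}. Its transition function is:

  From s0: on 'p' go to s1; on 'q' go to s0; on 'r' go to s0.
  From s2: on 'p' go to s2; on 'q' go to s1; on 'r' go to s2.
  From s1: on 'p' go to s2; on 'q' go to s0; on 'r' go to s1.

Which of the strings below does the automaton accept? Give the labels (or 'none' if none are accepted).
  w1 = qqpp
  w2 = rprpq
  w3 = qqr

w1:
  start at s0
  read 'q': s0 → s0
  read 'q': s0 → s0
  read 'p': s0 → s1
  read 'p': s1 → s2
  end s2, rejected
w2:
  start at s0
  read 'r': s0 → s0
  read 'p': s0 → s1
  read 'r': s1 → s1
  read 'p': s1 → s2
  read 'q': s2 → s1
  end s1, accepted
w3:
  start at s0
  read 'q': s0 → s0
  read 'q': s0 → s0
  read 'r': s0 → s0
  end s0, accepted

w2, w3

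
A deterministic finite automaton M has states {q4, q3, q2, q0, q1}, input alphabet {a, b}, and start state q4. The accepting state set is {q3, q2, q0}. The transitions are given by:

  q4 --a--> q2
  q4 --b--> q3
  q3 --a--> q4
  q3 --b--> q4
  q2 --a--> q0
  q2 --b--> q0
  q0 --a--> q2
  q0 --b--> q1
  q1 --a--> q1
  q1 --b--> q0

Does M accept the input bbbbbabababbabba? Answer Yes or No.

start at q4
read 'b': q4 → q3
read 'b': q3 → q4
read 'b': q4 → q3
read 'b': q3 → q4
read 'b': q4 → q3
read 'a': q3 → q4
read 'b': q4 → q3
read 'a': q3 → q4
read 'b': q4 → q3
read 'a': q3 → q4
read 'b': q4 → q3
read 'b': q3 → q4
read 'a': q4 → q2
read 'b': q2 → q0
read 'b': q0 → q1
read 'a': q1 → q1
End state q1 is not accepting.

No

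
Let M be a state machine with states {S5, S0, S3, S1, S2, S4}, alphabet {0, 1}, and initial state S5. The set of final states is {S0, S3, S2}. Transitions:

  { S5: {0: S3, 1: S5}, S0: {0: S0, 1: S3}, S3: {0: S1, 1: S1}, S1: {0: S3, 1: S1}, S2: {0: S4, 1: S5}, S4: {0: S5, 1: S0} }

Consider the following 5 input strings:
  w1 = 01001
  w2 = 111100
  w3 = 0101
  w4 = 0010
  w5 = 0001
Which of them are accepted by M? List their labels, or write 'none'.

w1:
  start at S5
  read '0': S5 → S3
  read '1': S3 → S1
  read '0': S1 → S3
  read '0': S3 → S1
  read '1': S1 → S1
  end S1, rejected
w2:
  start at S5
  read '1': S5 → S5
  read '1': S5 → S5
  read '1': S5 → S5
  read '1': S5 → S5
  read '0': S5 → S3
  read '0': S3 → S1
  end S1, rejected
w3:
  start at S5
  read '0': S5 → S3
  read '1': S3 → S1
  read '0': S1 → S3
  read '1': S3 → S1
  end S1, rejected
w4:
  start at S5
  read '0': S5 → S3
  read '0': S3 → S1
  read '1': S1 → S1
  read '0': S1 → S3
  end S3, accepted
w5:
  start at S5
  read '0': S5 → S3
  read '0': S3 → S1
  read '0': S1 → S3
  read '1': S3 → S1
  end S1, rejected

w4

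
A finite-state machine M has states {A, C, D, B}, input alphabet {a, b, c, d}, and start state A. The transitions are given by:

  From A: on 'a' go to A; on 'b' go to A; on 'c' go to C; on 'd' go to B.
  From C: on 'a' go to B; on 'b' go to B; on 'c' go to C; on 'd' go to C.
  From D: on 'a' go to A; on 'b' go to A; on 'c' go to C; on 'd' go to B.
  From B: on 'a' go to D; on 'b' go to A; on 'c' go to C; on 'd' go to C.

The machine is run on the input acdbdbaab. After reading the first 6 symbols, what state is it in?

B

A → A → C → C → B → C → B
After 6 symbols: B.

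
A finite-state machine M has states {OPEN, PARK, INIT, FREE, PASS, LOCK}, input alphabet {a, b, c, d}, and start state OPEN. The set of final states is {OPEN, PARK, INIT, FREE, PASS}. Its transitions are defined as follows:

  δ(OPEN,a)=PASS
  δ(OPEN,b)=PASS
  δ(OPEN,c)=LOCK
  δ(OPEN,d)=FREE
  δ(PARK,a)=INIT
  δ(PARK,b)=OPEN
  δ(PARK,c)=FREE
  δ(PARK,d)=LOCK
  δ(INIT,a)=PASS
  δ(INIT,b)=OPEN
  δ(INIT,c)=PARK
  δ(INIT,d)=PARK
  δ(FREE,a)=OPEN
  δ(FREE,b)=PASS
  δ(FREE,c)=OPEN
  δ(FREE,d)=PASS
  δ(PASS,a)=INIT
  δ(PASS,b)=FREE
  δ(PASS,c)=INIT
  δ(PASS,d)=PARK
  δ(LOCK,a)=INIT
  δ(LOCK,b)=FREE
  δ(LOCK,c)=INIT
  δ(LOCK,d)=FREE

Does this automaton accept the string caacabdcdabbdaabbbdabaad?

Yes

Trace: OPEN -c-> LOCK -a-> INIT -a-> PASS -c-> INIT -a-> PASS -b-> FREE -d-> PASS -c-> INIT -d-> PARK -a-> INIT -b-> OPEN -b-> PASS -d-> PARK -a-> INIT -a-> PASS -b-> FREE -b-> PASS -b-> FREE -d-> PASS -a-> INIT -b-> OPEN -a-> PASS -a-> INIT -d-> PARK
End state PARK is accepting.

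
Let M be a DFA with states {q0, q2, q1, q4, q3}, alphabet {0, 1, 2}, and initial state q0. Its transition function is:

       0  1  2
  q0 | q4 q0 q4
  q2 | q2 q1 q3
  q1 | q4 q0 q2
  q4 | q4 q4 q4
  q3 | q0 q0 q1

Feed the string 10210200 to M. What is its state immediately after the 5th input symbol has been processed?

q0 → q0 → q4 → q4 → q4 → q4
After 5 symbols: q4.

q4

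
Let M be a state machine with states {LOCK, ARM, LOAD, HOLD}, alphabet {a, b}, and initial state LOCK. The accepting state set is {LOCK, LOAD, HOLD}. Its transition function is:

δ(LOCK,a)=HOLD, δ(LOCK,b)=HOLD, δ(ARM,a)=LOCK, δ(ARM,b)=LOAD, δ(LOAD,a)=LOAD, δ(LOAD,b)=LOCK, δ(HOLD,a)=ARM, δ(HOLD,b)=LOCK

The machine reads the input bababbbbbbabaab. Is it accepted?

LOCK → HOLD → ARM → LOAD → LOAD → LOCK → HOLD → LOCK → HOLD → LOCK → HOLD → ARM → LOAD → LOAD → LOAD → LOCK
End state LOCK is accepting.

Yes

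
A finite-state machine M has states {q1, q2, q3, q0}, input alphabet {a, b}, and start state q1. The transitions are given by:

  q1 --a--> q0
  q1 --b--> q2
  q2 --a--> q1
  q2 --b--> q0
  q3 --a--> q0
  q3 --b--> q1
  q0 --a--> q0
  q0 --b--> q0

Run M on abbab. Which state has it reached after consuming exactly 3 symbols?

q0

Trace: q1 -a-> q0 -b-> q0 -b-> q0
After 3 symbols: q0.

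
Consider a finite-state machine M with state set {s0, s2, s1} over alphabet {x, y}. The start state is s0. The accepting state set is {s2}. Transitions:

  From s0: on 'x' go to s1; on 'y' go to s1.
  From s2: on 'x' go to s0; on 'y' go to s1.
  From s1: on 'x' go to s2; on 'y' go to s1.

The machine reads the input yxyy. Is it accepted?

No

s0 → s1 → s2 → s1 → s1
End state s1 is not accepting.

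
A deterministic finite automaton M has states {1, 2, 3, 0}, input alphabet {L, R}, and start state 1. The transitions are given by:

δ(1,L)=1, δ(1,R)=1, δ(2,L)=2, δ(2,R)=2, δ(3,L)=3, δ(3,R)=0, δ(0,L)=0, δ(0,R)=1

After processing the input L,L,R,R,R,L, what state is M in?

1

1 → 1 → 1 → 1 → 1 → 1 → 1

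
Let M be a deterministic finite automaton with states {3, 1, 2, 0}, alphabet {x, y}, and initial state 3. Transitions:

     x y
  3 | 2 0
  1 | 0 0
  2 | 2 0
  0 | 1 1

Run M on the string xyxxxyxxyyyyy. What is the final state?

1

start at 3
read 'x': 3 → 2
read 'y': 2 → 0
read 'x': 0 → 1
read 'x': 1 → 0
read 'x': 0 → 1
read 'y': 1 → 0
read 'x': 0 → 1
read 'x': 1 → 0
read 'y': 0 → 1
read 'y': 1 → 0
read 'y': 0 → 1
read 'y': 1 → 0
read 'y': 0 → 1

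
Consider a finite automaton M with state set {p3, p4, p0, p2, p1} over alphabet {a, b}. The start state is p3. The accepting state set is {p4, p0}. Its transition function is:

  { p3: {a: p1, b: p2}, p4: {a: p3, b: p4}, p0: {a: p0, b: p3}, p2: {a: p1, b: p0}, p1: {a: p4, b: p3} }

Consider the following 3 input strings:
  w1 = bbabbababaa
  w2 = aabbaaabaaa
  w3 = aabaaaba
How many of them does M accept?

w1:
  start at p3
  read 'b': p3 → p2
  read 'b': p2 → p0
  read 'a': p0 → p0
  read 'b': p0 → p3
  read 'b': p3 → p2
  read 'a': p2 → p1
  read 'b': p1 → p3
  read 'a': p3 → p1
  read 'b': p1 → p3
  read 'a': p3 → p1
  read 'a': p1 → p4
  end p4, accepted
w2:
  start at p3
  read 'a': p3 → p1
  read 'a': p1 → p4
  read 'b': p4 → p4
  read 'b': p4 → p4
  read 'a': p4 → p3
  read 'a': p3 → p1
  read 'a': p1 → p4
  read 'b': p4 → p4
  read 'a': p4 → p3
  read 'a': p3 → p1
  read 'a': p1 → p4
  end p4, accepted
w3:
  start at p3
  read 'a': p3 → p1
  read 'a': p1 → p4
  read 'b': p4 → p4
  read 'a': p4 → p3
  read 'a': p3 → p1
  read 'a': p1 → p4
  read 'b': p4 → p4
  read 'a': p4 → p3
  end p3, rejected

2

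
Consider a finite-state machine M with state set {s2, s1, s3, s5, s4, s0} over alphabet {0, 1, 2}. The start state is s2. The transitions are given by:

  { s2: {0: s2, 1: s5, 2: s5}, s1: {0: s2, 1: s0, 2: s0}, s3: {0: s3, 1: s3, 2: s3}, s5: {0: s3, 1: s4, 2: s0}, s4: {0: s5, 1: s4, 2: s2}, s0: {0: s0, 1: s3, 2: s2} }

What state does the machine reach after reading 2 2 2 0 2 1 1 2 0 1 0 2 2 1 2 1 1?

Trace: s2 -2-> s5 -2-> s0 -2-> s2 -0-> s2 -2-> s5 -1-> s4 -1-> s4 -2-> s2 -0-> s2 -1-> s5 -0-> s3 -2-> s3 -2-> s3 -1-> s3 -2-> s3 -1-> s3 -1-> s3

s3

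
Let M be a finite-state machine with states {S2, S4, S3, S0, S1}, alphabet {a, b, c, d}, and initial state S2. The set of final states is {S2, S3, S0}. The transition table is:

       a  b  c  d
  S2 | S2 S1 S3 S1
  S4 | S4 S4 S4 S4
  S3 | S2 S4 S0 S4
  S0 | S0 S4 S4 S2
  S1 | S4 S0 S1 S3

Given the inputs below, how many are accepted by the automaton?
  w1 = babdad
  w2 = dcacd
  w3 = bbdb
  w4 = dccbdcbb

w1: S2 → S1 → S4 → S4 → S4 → S4 → S4  → end S4, rejected
w2: S2 → S1 → S1 → S4 → S4 → S4  → end S4, rejected
w3: S2 → S1 → S0 → S2 → S1  → end S1, rejected
w4: S2 → S1 → S1 → S1 → S0 → S2 → S3 → S4 → S4  → end S4, rejected

0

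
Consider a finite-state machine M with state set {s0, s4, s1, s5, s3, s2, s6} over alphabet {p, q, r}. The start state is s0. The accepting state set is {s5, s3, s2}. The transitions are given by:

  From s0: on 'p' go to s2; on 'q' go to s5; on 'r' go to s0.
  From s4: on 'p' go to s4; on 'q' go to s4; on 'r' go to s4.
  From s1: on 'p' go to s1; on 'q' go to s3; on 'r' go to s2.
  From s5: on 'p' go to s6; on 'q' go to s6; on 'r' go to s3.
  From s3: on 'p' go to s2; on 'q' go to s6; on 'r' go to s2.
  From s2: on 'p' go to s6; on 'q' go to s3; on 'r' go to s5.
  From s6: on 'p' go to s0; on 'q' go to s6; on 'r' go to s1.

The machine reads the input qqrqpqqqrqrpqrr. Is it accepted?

Yes

s0 → s5 → s6 → s1 → s3 → s2 → s3 → s6 → s6 → s1 → s3 → s2 → s6 → s6 → s1 → s2
End state s2 is accepting.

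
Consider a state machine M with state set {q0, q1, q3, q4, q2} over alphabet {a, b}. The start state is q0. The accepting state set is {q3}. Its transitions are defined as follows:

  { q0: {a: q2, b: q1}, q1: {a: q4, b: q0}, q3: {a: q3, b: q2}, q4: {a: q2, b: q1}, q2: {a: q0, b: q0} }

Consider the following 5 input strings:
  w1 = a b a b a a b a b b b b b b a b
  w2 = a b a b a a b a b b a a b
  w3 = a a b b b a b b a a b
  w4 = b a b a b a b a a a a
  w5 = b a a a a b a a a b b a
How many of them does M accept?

0

w1:
  start at q0
  read 'a': q0 → q2
  read 'b': q2 → q0
  read 'a': q0 → q2
  read 'b': q2 → q0
  read 'a': q0 → q2
  read 'a': q2 → q0
  read 'b': q0 → q1
  read 'a': q1 → q4
  read 'b': q4 → q1
  read 'b': q1 → q0
  read 'b': q0 → q1
  read 'b': q1 → q0
  read 'b': q0 → q1
  read 'b': q1 → q0
  read 'a': q0 → q2
  read 'b': q2 → q0
  end q0, rejected
w2:
  start at q0
  read 'a': q0 → q2
  read 'b': q2 → q0
  read 'a': q0 → q2
  read 'b': q2 → q0
  read 'a': q0 → q2
  read 'a': q2 → q0
  read 'b': q0 → q1
  read 'a': q1 → q4
  read 'b': q4 → q1
  read 'b': q1 → q0
  read 'a': q0 → q2
  read 'a': q2 → q0
  read 'b': q0 → q1
  end q1, rejected
w3:
  start at q0
  read 'a': q0 → q2
  read 'a': q2 → q0
  read 'b': q0 → q1
  read 'b': q1 → q0
  read 'b': q0 → q1
  read 'a': q1 → q4
  read 'b': q4 → q1
  read 'b': q1 → q0
  read 'a': q0 → q2
  read 'a': q2 → q0
  read 'b': q0 → q1
  end q1, rejected
w4:
  start at q0
  read 'b': q0 → q1
  read 'a': q1 → q4
  read 'b': q4 → q1
  read 'a': q1 → q4
  read 'b': q4 → q1
  read 'a': q1 → q4
  read 'b': q4 → q1
  read 'a': q1 → q4
  read 'a': q4 → q2
  read 'a': q2 → q0
  read 'a': q0 → q2
  end q2, rejected
w5:
  start at q0
  read 'b': q0 → q1
  read 'a': q1 → q4
  read 'a': q4 → q2
  read 'a': q2 → q0
  read 'a': q0 → q2
  read 'b': q2 → q0
  read 'a': q0 → q2
  read 'a': q2 → q0
  read 'a': q0 → q2
  read 'b': q2 → q0
  read 'b': q0 → q1
  read 'a': q1 → q4
  end q4, rejected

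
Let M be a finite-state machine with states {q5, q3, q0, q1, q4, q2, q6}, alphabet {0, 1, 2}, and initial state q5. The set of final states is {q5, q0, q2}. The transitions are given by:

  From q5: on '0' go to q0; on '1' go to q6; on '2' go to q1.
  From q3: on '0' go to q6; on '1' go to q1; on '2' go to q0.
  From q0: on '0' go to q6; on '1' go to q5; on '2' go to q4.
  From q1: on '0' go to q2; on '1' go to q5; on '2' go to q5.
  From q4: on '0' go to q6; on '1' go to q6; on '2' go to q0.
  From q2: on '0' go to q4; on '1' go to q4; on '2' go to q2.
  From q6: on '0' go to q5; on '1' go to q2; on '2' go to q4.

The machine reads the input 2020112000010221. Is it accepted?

Yes

start at q5
read '2': q5 → q1
read '0': q1 → q2
read '2': q2 → q2
read '0': q2 → q4
read '1': q4 → q6
read '1': q6 → q2
read '2': q2 → q2
read '0': q2 → q4
read '0': q4 → q6
read '0': q6 → q5
read '0': q5 → q0
read '1': q0 → q5
read '0': q5 → q0
read '2': q0 → q4
read '2': q4 → q0
read '1': q0 → q5
End state q5 is accepting.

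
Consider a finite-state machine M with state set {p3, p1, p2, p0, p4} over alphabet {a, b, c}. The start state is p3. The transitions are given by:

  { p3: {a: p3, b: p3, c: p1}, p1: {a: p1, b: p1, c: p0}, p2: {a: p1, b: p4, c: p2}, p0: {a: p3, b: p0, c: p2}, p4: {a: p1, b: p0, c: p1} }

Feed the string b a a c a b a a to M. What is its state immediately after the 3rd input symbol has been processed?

p3

p3 → p3 → p3 → p3
After 3 symbols: p3.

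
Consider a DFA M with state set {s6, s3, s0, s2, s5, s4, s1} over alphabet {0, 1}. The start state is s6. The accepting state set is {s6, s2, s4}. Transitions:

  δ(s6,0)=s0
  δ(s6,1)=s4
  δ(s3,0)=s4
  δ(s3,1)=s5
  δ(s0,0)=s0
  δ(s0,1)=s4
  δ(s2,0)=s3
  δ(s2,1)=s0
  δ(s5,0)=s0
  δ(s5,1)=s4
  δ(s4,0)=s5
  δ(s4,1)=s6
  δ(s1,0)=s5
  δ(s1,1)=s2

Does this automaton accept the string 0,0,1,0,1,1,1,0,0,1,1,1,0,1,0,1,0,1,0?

start at s6
read '0': s6 → s0
read '0': s0 → s0
read '1': s0 → s4
read '0': s4 → s5
read '1': s5 → s4
read '1': s4 → s6
read '1': s6 → s4
read '0': s4 → s5
read '0': s5 → s0
read '1': s0 → s4
read '1': s4 → s6
read '1': s6 → s4
read '0': s4 → s5
read '1': s5 → s4
read '0': s4 → s5
read '1': s5 → s4
read '0': s4 → s5
read '1': s5 → s4
read '0': s4 → s5
End state s5 is not accepting.

No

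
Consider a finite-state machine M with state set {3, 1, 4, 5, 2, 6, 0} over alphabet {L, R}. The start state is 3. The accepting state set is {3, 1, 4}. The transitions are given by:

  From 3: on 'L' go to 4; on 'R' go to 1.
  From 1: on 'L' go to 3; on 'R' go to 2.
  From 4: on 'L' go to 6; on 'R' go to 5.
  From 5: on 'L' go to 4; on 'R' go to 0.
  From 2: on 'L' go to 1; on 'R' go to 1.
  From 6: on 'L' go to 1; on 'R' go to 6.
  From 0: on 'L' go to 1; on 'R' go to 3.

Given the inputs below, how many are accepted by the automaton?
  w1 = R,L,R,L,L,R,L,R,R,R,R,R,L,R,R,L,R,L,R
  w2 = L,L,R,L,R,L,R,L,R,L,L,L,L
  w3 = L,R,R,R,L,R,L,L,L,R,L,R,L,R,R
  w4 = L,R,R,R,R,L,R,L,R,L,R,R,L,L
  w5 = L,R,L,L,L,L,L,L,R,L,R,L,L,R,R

w1: Trace: 3 -R-> 1 -L-> 3 -R-> 1 -L-> 3 -L-> 4 -R-> 5 -L-> 4 -R-> 5 -R-> 0 -R-> 3 -R-> 1 -R-> 2 -L-> 1 -R-> 2 -R-> 1 -L-> 3 -R-> 1 -L-> 3 -R-> 1  → end 1, accepted
w2: Trace: 3 -L-> 4 -L-> 6 -R-> 6 -L-> 1 -R-> 2 -L-> 1 -R-> 2 -L-> 1 -R-> 2 -L-> 1 -L-> 3 -L-> 4 -L-> 6  → end 6, rejected
w3: Trace: 3 -L-> 4 -R-> 5 -R-> 0 -R-> 3 -L-> 4 -R-> 5 -L-> 4 -L-> 6 -L-> 1 -R-> 2 -L-> 1 -R-> 2 -L-> 1 -R-> 2 -R-> 1  → end 1, accepted
w4: Trace: 3 -L-> 4 -R-> 5 -R-> 0 -R-> 3 -R-> 1 -L-> 3 -R-> 1 -L-> 3 -R-> 1 -L-> 3 -R-> 1 -R-> 2 -L-> 1 -L-> 3  → end 3, accepted
w5: Trace: 3 -L-> 4 -R-> 5 -L-> 4 -L-> 6 -L-> 1 -L-> 3 -L-> 4 -L-> 6 -R-> 6 -L-> 1 -R-> 2 -L-> 1 -L-> 3 -R-> 1 -R-> 2  → end 2, rejected

3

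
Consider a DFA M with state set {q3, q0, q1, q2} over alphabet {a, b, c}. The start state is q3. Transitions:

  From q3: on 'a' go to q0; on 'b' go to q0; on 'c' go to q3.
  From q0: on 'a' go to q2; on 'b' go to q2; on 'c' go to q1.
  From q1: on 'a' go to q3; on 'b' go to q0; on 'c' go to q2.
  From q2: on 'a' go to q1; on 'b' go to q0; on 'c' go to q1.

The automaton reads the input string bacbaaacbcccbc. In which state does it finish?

start at q3
read 'b': q3 → q0
read 'a': q0 → q2
read 'c': q2 → q1
read 'b': q1 → q0
read 'a': q0 → q2
read 'a': q2 → q1
read 'a': q1 → q3
read 'c': q3 → q3
read 'b': q3 → q0
read 'c': q0 → q1
read 'c': q1 → q2
read 'c': q2 → q1
read 'b': q1 → q0
read 'c': q0 → q1

q1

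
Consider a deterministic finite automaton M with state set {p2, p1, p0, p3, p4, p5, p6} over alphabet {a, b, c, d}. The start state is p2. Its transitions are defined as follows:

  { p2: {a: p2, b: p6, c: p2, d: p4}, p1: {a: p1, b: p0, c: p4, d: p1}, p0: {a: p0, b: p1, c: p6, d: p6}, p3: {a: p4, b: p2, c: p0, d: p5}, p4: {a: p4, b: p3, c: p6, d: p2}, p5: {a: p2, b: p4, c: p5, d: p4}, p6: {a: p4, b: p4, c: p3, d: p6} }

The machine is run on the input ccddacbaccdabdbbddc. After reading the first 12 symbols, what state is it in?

Trace: p2 -c-> p2 -c-> p2 -d-> p4 -d-> p2 -a-> p2 -c-> p2 -b-> p6 -a-> p4 -c-> p6 -c-> p3 -d-> p5 -a-> p2
After 12 symbols: p2.

p2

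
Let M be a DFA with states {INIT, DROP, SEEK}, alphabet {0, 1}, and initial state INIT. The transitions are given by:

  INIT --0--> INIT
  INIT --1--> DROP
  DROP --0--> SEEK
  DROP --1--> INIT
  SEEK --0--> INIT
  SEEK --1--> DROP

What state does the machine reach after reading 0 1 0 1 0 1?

DROP

start at INIT
read '0': INIT → INIT
read '1': INIT → DROP
read '0': DROP → SEEK
read '1': SEEK → DROP
read '0': DROP → SEEK
read '1': SEEK → DROP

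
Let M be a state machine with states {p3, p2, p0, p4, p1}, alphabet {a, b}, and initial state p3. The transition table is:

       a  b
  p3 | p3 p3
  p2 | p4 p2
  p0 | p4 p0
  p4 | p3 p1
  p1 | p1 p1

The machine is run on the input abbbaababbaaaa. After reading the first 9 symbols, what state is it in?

start at p3
read 'a': p3 → p3
read 'b': p3 → p3
read 'b': p3 → p3
read 'b': p3 → p3
read 'a': p3 → p3
read 'a': p3 → p3
read 'b': p3 → p3
read 'a': p3 → p3
read 'b': p3 → p3
After 9 symbols: p3.

p3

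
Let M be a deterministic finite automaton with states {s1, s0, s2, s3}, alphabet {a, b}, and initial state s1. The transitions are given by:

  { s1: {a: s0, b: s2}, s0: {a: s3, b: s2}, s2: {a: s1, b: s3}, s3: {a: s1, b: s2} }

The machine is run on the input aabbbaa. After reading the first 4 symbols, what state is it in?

s1 → s0 → s3 → s2 → s3
After 4 symbols: s3.

s3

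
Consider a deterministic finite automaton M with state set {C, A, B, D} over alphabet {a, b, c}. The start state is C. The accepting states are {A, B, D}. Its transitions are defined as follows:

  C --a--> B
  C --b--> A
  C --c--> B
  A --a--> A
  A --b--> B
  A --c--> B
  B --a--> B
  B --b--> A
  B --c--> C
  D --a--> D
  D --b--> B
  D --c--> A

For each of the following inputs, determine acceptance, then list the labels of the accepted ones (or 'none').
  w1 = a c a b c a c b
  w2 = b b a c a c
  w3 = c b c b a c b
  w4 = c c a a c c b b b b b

w1:
  start at C
  read 'a': C → B
  read 'c': B → C
  read 'a': C → B
  read 'b': B → A
  read 'c': A → B
  read 'a': B → B
  read 'c': B → C
  read 'b': C → A
  end A, accepted
w2:
  start at C
  read 'b': C → A
  read 'b': A → B
  read 'a': B → B
  read 'c': B → C
  read 'a': C → B
  read 'c': B → C
  end C, rejected
w3:
  start at C
  read 'c': C → B
  read 'b': B → A
  read 'c': A → B
  read 'b': B → A
  read 'a': A → A
  read 'c': A → B
  read 'b': B → A
  end A, accepted
w4:
  start at C
  read 'c': C → B
  read 'c': B → C
  read 'a': C → B
  read 'a': B → B
  read 'c': B → C
  read 'c': C → B
  read 'b': B → A
  read 'b': A → B
  read 'b': B → A
  read 'b': A → B
  read 'b': B → A
  end A, accepted

w1, w3, w4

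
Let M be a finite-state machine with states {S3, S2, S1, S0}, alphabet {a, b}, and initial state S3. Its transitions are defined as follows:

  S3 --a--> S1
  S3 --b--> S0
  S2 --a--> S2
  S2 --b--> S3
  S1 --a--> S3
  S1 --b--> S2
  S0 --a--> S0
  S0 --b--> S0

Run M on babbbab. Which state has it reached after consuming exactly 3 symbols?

S0

start at S3
read 'b': S3 → S0
read 'a': S0 → S0
read 'b': S0 → S0
After 3 symbols: S0.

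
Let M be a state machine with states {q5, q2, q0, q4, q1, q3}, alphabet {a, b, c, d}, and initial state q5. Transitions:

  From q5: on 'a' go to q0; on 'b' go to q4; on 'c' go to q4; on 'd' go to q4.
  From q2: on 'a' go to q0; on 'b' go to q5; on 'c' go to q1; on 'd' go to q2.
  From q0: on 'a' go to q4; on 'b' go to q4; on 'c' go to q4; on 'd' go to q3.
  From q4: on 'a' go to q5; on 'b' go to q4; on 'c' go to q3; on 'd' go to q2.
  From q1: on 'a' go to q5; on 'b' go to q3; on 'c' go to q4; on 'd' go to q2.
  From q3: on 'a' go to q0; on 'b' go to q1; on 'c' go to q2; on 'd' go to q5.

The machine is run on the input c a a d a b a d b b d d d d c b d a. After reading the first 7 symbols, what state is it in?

Trace: q5 -c-> q4 -a-> q5 -a-> q0 -d-> q3 -a-> q0 -b-> q4 -a-> q5
After 7 symbols: q5.

q5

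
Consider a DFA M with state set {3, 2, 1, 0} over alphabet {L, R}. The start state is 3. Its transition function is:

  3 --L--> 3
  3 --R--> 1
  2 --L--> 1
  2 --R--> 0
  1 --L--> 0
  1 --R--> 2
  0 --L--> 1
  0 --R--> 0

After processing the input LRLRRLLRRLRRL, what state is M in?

start at 3
read 'L': 3 → 3
read 'R': 3 → 1
read 'L': 1 → 0
read 'R': 0 → 0
read 'R': 0 → 0
read 'L': 0 → 1
read 'L': 1 → 0
read 'R': 0 → 0
read 'R': 0 → 0
read 'L': 0 → 1
read 'R': 1 → 2
read 'R': 2 → 0
read 'L': 0 → 1

1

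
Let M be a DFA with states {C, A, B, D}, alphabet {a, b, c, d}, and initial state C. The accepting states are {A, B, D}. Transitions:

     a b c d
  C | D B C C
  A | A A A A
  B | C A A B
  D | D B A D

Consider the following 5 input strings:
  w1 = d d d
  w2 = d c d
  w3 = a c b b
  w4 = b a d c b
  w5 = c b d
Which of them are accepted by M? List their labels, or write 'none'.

w1:
  start at C
  read 'd': C → C
  read 'd': C → C
  read 'd': C → C
  end C, rejected
w2:
  start at C
  read 'd': C → C
  read 'c': C → C
  read 'd': C → C
  end C, rejected
w3:
  start at C
  read 'a': C → D
  read 'c': D → A
  read 'b': A → A
  read 'b': A → A
  end A, accepted
w4:
  start at C
  read 'b': C → B
  read 'a': B → C
  read 'd': C → C
  read 'c': C → C
  read 'b': C → B
  end B, accepted
w5:
  start at C
  read 'c': C → C
  read 'b': C → B
  read 'd': B → B
  end B, accepted

w3, w4, w5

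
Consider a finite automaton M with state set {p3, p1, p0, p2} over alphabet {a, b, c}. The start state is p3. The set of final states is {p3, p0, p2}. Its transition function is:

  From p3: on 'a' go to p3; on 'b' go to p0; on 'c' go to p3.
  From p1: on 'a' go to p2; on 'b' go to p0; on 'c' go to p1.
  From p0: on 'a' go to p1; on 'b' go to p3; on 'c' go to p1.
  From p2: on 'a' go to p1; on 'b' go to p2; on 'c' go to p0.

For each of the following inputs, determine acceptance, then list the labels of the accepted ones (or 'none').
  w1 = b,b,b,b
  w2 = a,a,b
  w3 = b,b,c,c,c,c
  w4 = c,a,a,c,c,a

w1, w2, w3, w4

w1: p3 → p0 → p3 → p0 → p3  → end p3, accepted
w2: p3 → p3 → p3 → p0  → end p0, accepted
w3: p3 → p0 → p3 → p3 → p3 → p3 → p3  → end p3, accepted
w4: p3 → p3 → p3 → p3 → p3 → p3 → p3  → end p3, accepted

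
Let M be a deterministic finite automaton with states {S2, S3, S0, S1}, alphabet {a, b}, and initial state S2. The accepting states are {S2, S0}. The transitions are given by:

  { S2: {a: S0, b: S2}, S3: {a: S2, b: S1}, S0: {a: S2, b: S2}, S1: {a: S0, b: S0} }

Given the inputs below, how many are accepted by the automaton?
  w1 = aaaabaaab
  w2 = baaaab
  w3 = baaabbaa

3

w1: S2 → S0 → S2 → S0 → S2 → S2 → S0 → S2 → S0 → S2  → end S2, accepted
w2: S2 → S2 → S0 → S2 → S0 → S2 → S2  → end S2, accepted
w3: S2 → S2 → S0 → S2 → S0 → S2 → S2 → S0 → S2  → end S2, accepted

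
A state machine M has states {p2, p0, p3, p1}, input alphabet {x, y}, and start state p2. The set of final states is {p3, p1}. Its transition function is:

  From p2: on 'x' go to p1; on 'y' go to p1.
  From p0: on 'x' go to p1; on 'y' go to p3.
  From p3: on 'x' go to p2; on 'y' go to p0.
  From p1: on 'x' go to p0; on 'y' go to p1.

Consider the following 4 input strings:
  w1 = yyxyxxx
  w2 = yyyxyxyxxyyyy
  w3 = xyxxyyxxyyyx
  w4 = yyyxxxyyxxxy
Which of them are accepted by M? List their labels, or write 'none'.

w1:
  start at p2
  read 'y': p2 → p1
  read 'y': p1 → p1
  read 'x': p1 → p0
  read 'y': p0 → p3
  read 'x': p3 → p2
  read 'x': p2 → p1
  read 'x': p1 → p0
  end p0, rejected
w2:
  start at p2
  read 'y': p2 → p1
  read 'y': p1 → p1
  read 'y': p1 → p1
  read 'x': p1 → p0
  read 'y': p0 → p3
  read 'x': p3 → p2
  read 'y': p2 → p1
  read 'x': p1 → p0
  read 'x': p0 → p1
  read 'y': p1 → p1
  read 'y': p1 → p1
  read 'y': p1 → p1
  read 'y': p1 → p1
  end p1, accepted
w3:
  start at p2
  read 'x': p2 → p1
  read 'y': p1 → p1
  read 'x': p1 → p0
  read 'x': p0 → p1
  read 'y': p1 → p1
  read 'y': p1 → p1
  read 'x': p1 → p0
  read 'x': p0 → p1
  read 'y': p1 → p1
  read 'y': p1 → p1
  read 'y': p1 → p1
  read 'x': p1 → p0
  end p0, rejected
w4:
  start at p2
  read 'y': p2 → p1
  read 'y': p1 → p1
  read 'y': p1 → p1
  read 'x': p1 → p0
  read 'x': p0 → p1
  read 'x': p1 → p0
  read 'y': p0 → p3
  read 'y': p3 → p0
  read 'x': p0 → p1
  read 'x': p1 → p0
  read 'x': p0 → p1
  read 'y': p1 → p1
  end p1, accepted

w2, w4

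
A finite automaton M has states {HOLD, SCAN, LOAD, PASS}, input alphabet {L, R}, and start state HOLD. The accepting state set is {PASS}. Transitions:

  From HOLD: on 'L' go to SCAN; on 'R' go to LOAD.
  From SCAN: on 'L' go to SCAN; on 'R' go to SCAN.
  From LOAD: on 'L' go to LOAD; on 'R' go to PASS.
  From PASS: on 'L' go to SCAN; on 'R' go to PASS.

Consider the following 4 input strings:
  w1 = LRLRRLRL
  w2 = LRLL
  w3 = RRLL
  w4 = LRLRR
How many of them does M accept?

0

w1:
  start at HOLD
  read 'L': HOLD → SCAN
  read 'R': SCAN → SCAN
  read 'L': SCAN → SCAN
  read 'R': SCAN → SCAN
  read 'R': SCAN → SCAN
  read 'L': SCAN → SCAN
  read 'R': SCAN → SCAN
  read 'L': SCAN → SCAN
  end SCAN, rejected
w2:
  start at HOLD
  read 'L': HOLD → SCAN
  read 'R': SCAN → SCAN
  read 'L': SCAN → SCAN
  read 'L': SCAN → SCAN
  end SCAN, rejected
w3:
  start at HOLD
  read 'R': HOLD → LOAD
  read 'R': LOAD → PASS
  read 'L': PASS → SCAN
  read 'L': SCAN → SCAN
  end SCAN, rejected
w4:
  start at HOLD
  read 'L': HOLD → SCAN
  read 'R': SCAN → SCAN
  read 'L': SCAN → SCAN
  read 'R': SCAN → SCAN
  read 'R': SCAN → SCAN
  end SCAN, rejected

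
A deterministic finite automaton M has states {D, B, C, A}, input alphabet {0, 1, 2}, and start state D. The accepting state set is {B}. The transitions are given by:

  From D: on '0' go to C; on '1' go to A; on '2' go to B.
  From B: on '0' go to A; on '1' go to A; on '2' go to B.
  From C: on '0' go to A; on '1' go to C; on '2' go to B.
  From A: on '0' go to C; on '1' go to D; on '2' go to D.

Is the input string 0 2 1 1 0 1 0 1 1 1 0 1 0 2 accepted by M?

start at D
read '0': D → C
read '2': C → B
read '1': B → A
read '1': A → D
read '0': D → C
read '1': C → C
read '0': C → A
read '1': A → D
read '1': D → A
read '1': A → D
read '0': D → C
read '1': C → C
read '0': C → A
read '2': A → D
End state D is not accepting.

No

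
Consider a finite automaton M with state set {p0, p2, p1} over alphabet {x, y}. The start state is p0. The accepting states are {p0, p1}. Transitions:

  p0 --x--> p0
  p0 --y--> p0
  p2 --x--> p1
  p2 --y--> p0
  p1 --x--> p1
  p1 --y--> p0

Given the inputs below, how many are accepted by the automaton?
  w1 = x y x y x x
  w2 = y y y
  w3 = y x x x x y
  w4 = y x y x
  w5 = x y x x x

5

w1: p0 → p0 → p0 → p0 → p0 → p0 → p0  → end p0, accepted
w2: p0 → p0 → p0 → p0  → end p0, accepted
w3: p0 → p0 → p0 → p0 → p0 → p0 → p0  → end p0, accepted
w4: p0 → p0 → p0 → p0 → p0  → end p0, accepted
w5: p0 → p0 → p0 → p0 → p0 → p0  → end p0, accepted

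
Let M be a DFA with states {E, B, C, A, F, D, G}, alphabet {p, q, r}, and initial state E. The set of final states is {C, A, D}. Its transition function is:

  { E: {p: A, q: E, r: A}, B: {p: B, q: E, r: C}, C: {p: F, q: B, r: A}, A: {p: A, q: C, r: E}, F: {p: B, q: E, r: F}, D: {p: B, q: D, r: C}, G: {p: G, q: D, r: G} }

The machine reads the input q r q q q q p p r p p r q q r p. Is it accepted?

start at E
read 'q': E → E
read 'r': E → A
read 'q': A → C
read 'q': C → B
read 'q': B → E
read 'q': E → E
read 'p': E → A
read 'p': A → A
read 'r': A → E
read 'p': E → A
read 'p': A → A
read 'r': A → E
read 'q': E → E
read 'q': E → E
read 'r': E → A
read 'p': A → A
End state A is accepting.

Yes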